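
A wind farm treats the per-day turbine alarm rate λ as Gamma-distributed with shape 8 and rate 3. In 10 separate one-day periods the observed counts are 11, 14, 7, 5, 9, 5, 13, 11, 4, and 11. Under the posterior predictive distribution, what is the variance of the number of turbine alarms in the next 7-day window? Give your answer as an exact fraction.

Total count: 11 + 14 + 7 + 5 + 9 + 5 + 13 + 11 + 4 + 11 = 90.
Total exposure: 10 days.
The Gamma prior is conjugate for the Poisson rate, so λ | data ~ Gamma(8+90, 3+10) = Gamma(98, 13).
The posterior predictive for a window of length T is Negative Binomial with variance T·α'·(β'+T)/β'² = 7·98·20/169 = 13720/169.

13720/169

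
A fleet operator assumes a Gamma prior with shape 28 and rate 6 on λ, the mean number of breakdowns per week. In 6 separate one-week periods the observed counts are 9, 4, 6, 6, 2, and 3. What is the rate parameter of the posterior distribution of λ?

12

Total count: 9 + 4 + 6 + 6 + 2 + 3 = 30.
Total exposure: 6 weeks.
Posterior: α' = 28 + 30 = 58, β' = 6 + 6 = 12.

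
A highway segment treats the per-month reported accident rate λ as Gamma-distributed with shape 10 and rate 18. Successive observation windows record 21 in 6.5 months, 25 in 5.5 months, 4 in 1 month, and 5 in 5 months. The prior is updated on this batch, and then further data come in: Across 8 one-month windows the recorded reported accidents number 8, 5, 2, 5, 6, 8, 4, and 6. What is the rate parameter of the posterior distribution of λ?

44

Total count: 21 + 25 + 4 + 5 = 55.
Total exposure: 6.5 + 5.5 + 1 + 5 = 18 months.
After the first batch: Gamma(10 + 55, 18 + 18) = Gamma(65, 36).
Total count: 8 + 5 + 2 + 5 + 6 + 8 + 4 + 6 = 44.
Total exposure: 8 months.
After the second batch: Gamma(65 + 44, 36 + 8) = Gamma(109, 44).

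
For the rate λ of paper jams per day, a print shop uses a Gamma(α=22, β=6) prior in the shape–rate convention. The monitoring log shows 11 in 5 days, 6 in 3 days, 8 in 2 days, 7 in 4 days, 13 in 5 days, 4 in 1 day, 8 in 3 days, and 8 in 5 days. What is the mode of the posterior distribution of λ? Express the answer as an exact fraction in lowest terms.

43/17

Total count: 11 + 6 + 8 + 7 + 13 + 4 + 8 + 8 = 65.
Total exposure: 5 + 3 + 2 + 4 + 5 + 1 + 3 + 5 = 28 days.
Posterior: α' = 22 + 65 = 87, β' = 6 + 28 = 34.
Posterior mode = (α'−1)/β' = 86/34 = 43/17.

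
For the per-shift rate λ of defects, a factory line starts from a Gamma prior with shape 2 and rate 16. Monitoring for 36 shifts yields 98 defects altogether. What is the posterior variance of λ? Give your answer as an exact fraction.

Total count 98 over total exposure 36 shifts.
Posterior: α' = 2 + 98 = 100, β' = 16 + 36 = 52.
Posterior variance = α'/β'² = 100/2704 = 25/676.

25/676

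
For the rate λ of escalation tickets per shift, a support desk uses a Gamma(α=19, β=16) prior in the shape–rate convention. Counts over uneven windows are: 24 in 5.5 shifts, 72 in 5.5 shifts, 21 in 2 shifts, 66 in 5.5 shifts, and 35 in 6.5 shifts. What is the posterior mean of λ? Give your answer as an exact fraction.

Total count: 24 + 72 + 21 + 66 + 35 = 218.
Total exposure: 5.5 + 5.5 + 2 + 5.5 + 6.5 = 25 shifts.
The Gamma prior is conjugate for the Poisson rate, so λ | data ~ Gamma(19+218, 16+25) = Gamma(237, 41).
Posterior mean = α'/β' = 237/41.

237/41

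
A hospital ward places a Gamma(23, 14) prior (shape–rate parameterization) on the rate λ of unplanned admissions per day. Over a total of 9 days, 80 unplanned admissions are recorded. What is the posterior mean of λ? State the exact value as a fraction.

Total count 80 over total exposure 9 days.
Gamma(α, β) with Poisson data over total exposure Σt gives posterior Gamma(α+Σx, β+Σt) = Gamma(103, 23).
Posterior mean = α'/β' = 103/23.

103/23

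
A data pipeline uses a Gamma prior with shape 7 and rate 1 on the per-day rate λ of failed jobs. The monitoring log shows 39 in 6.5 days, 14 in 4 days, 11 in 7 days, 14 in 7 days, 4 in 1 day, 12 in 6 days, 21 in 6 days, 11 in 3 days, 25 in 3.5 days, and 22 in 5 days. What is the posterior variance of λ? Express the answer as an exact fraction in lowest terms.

9/125

Total count: 39 + 14 + 11 + 14 + 4 + 12 + 21 + 11 + 25 + 22 = 173.
Total exposure: 6.5 + 4 + 7 + 7 + 1 + 6 + 6 + 3 + 3.5 + 5 = 49 days.
Posterior: α' = 7 + 173 = 180, β' = 1 + 49 = 50.
Posterior variance = α'/β'² = 180/2500 = 9/125.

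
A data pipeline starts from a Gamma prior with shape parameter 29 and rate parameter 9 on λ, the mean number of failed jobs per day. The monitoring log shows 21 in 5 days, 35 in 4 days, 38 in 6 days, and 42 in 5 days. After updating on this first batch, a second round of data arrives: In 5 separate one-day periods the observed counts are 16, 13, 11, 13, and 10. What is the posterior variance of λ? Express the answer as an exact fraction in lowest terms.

Total count: 21 + 35 + 38 + 42 = 136.
Total exposure: 5 + 4 + 6 + 5 = 20 days.
After the first batch: Gamma(29 + 136, 9 + 20) = Gamma(165, 29).
Total count: 16 + 13 + 11 + 13 + 10 = 63.
Total exposure: 5 days.
After the second batch: Gamma(165 + 63, 29 + 5) = Gamma(228, 34).
Posterior variance = α'/β'² = 228/1156 = 57/289.

57/289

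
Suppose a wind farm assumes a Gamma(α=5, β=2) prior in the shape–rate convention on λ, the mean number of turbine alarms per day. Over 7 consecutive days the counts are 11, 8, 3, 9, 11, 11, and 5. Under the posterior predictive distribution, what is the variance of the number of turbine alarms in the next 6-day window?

Total count: 11 + 8 + 3 + 9 + 11 + 11 + 5 = 58.
Total exposure: 7 days.
By Gamma–Poisson conjugacy, the posterior is Gamma(α + Σx, β + Σt) = Gamma(5 + 58, 2 + 7) = Gamma(63, 9).
The posterior predictive for a window of length T is Negative Binomial with variance T·α'·(β'+T)/β'² = 6·63·15/81 = 70.

70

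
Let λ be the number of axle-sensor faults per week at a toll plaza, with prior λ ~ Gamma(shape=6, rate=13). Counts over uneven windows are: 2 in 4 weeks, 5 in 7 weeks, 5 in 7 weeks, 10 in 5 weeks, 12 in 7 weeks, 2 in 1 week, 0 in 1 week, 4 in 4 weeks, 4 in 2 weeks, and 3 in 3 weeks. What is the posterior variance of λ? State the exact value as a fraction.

Total count: 2 + 5 + 5 + 10 + 12 + 2 + 0 + 4 + 4 + 3 = 47.
Total exposure: 4 + 7 + 7 + 5 + 7 + 1 + 1 + 4 + 2 + 3 = 41 weeks.
Conjugate update: add total count to the shape and total exposure to the rate, giving Gamma(53, 54).
Posterior variance = α'/β'² = 53/2916.

53/2916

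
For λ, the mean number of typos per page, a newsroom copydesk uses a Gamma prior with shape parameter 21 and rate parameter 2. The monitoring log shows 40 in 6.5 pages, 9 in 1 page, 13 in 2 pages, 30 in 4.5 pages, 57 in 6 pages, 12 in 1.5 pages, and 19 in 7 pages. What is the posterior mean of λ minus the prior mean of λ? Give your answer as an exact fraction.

-477/122

Total count: 40 + 9 + 13 + 30 + 57 + 12 + 19 = 180.
Total exposure: 6.5 + 1 + 2 + 4.5 + 6 + 1.5 + 7 = 28.5 pages.
Gamma(α, β) with Poisson data over total exposure Σt gives posterior Gamma(α+Σx, β+Σt) = Gamma(201, 61/2).
Posterior mean = 201/(61/2) = 402/61; prior mean = 21/2 = 21/2. Difference = 402/61 − 21/2 = -477/122.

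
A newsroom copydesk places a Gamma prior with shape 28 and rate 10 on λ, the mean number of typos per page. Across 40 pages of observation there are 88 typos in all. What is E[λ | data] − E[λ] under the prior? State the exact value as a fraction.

-12/25

Total count 88 over total exposure 40 pages.
Posterior: α' = 28 + 88 = 116, β' = 10 + 40 = 50.
Posterior mean = 116/50 = 58/25; prior mean = 28/10 = 14/5. Difference = 58/25 − 14/5 = -12/25.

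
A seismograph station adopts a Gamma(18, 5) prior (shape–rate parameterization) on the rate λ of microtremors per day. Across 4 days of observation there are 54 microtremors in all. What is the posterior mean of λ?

Total count 54 over total exposure 4 days.
Conjugate update: add total count to the shape and total exposure to the rate, giving Gamma(72, 9).
Posterior mean = α'/β' = 72/9 = 8.

8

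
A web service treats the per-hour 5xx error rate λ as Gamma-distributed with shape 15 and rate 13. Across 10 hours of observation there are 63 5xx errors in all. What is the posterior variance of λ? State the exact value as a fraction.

Total count 63 over total exposure 10 hours.
Conjugate update: add total count to the shape and total exposure to the rate, giving Gamma(78, 23).
Posterior variance = α'/β'² = 78/529.

78/529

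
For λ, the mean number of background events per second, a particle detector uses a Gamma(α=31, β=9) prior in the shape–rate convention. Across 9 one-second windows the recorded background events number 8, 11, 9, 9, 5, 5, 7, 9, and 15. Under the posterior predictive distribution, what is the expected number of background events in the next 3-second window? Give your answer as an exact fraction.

Total count: 8 + 11 + 9 + 9 + 5 + 5 + 7 + 9 + 15 = 78.
Total exposure: 9 seconds.
The Gamma prior is conjugate for the Poisson rate, so λ | data ~ Gamma(31+78, 9+9) = Gamma(109, 18).
Predictive mean over a 3-second window = T·E[λ|data] = 3·109/18 = 109/6.

109/6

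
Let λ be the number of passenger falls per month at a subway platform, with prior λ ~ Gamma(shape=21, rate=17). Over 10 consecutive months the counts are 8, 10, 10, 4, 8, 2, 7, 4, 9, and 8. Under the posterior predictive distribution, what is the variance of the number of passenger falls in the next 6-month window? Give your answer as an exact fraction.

2002/81

Total count: 8 + 10 + 10 + 4 + 8 + 2 + 7 + 4 + 9 + 8 = 70.
Total exposure: 10 months.
Conjugate update: add total count to the shape and total exposure to the rate, giving Gamma(91, 27).
The posterior predictive for a window of length T is Negative Binomial with variance T·α'·(β'+T)/β'² = 6·91·33/729 = 2002/81.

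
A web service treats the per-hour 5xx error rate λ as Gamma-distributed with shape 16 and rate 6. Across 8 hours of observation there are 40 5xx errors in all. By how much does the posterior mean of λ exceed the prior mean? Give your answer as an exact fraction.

4/3

Total count 40 over total exposure 8 hours.
Posterior: α' = 16 + 40 = 56, β' = 6 + 8 = 14.
Posterior mean = 56/14 = 4; prior mean = 16/6 = 8/3. Difference = 4 − 8/3 = 4/3.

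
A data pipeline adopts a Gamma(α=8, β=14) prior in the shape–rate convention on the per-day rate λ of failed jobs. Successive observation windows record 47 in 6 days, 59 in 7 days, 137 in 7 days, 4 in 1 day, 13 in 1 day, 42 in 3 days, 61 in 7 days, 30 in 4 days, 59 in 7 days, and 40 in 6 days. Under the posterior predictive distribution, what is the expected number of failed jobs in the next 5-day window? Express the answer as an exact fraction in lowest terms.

Total count: 47 + 59 + 137 + 4 + 13 + 42 + 61 + 30 + 59 + 40 = 492.
Total exposure: 6 + 7 + 7 + 1 + 1 + 3 + 7 + 4 + 7 + 6 = 49 days.
Gamma(α, β) with Poisson data over total exposure Σt gives posterior Gamma(α+Σx, β+Σt) = Gamma(500, 63).
Predictive mean over a 5-day window = T·E[λ|data] = 5·500/63 = 2500/63.

2500/63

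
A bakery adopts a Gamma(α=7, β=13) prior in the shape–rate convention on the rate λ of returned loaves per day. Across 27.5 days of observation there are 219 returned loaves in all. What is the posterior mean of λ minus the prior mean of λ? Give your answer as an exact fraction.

5309/1053

Total count 219 over total exposure 27.5 days.
The Gamma prior is conjugate for the Poisson rate, so λ | data ~ Gamma(7+219, 13+27.5) = Gamma(226, 81/2).
Posterior mean = 226/(81/2) = 452/81; prior mean = 7/13 = 7/13. Difference = 452/81 − 7/13 = 5309/1053.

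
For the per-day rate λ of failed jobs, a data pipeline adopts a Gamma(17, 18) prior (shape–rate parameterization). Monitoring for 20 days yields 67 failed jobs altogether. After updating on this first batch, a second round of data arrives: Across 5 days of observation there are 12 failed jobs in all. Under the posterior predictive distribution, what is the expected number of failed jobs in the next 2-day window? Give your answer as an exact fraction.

Total count 67 over total exposure 20 days.
After the first batch: Gamma(17 + 67, 18 + 20) = Gamma(84, 38).
Total count 12 over total exposure 5 days.
After the second batch: Gamma(84 + 12, 38 + 5) = Gamma(96, 43).
Predictive mean over a 2-day window = T·E[λ|data] = 2·96/43 = 192/43.

192/43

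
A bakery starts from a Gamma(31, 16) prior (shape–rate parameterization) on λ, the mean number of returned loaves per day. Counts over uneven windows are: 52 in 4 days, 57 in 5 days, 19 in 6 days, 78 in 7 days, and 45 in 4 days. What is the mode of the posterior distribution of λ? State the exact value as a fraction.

281/42

Total count: 52 + 57 + 19 + 78 + 45 = 251.
Total exposure: 4 + 5 + 6 + 7 + 4 = 26 days.
Conjugate update: add total count to the shape and total exposure to the rate, giving Gamma(282, 42).
Posterior mode = (α'−1)/β' = 281/42.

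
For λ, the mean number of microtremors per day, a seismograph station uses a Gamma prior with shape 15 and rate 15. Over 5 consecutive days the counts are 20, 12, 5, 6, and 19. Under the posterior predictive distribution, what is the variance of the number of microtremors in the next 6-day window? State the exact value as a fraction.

Total count: 20 + 12 + 5 + 6 + 19 = 62.
Total exposure: 5 days.
Gamma(α, β) with Poisson data over total exposure Σt gives posterior Gamma(α+Σx, β+Σt) = Gamma(77, 20).
The posterior predictive for a window of length T is Negative Binomial with variance T·α'·(β'+T)/β'² = 6·77·26/400 = 3003/100.

3003/100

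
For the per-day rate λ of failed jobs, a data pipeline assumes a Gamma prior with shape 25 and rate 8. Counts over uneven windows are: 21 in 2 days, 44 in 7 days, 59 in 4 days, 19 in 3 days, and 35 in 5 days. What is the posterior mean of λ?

Total count: 21 + 44 + 59 + 19 + 35 = 178.
Total exposure: 2 + 7 + 4 + 3 + 5 = 21 days.
The Gamma prior is conjugate for the Poisson rate, so λ | data ~ Gamma(25+178, 8+21) = Gamma(203, 29).
Posterior mean = α'/β' = 203/29 = 7.

7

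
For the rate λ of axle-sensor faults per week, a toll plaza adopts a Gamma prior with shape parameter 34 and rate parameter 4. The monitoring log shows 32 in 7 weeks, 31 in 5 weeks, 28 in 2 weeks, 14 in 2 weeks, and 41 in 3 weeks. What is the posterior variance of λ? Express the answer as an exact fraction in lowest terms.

Total count: 32 + 31 + 28 + 14 + 41 = 146.
Total exposure: 7 + 5 + 2 + 2 + 3 = 19 weeks.
The Gamma prior is conjugate for the Poisson rate, so λ | data ~ Gamma(34+146, 4+19) = Gamma(180, 23).
Posterior variance = α'/β'² = 180/529.

180/529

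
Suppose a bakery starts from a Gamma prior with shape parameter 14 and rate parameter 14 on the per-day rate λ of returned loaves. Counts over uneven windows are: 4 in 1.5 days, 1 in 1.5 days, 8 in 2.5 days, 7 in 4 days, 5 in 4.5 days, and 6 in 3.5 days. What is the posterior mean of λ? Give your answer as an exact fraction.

10/7

Total count: 4 + 1 + 8 + 7 + 5 + 6 = 31.
Total exposure: 1.5 + 1.5 + 2.5 + 4 + 4.5 + 3.5 = 17.5 days.
Posterior: α' = 14 + 31 = 45, β' = 14 + 17.5 = 63/2.
Posterior mean = α'/β' = 45/(63/2) = 10/7.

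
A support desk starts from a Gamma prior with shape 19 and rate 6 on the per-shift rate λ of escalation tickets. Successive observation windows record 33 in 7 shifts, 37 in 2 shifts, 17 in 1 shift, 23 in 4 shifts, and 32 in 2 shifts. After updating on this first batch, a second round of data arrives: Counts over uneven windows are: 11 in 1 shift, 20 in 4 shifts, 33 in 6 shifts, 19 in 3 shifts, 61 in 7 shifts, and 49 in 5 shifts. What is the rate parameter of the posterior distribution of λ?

48

Total count: 33 + 37 + 17 + 23 + 32 = 142.
Total exposure: 7 + 2 + 1 + 4 + 2 = 16 shifts.
After the first batch: Gamma(19 + 142, 6 + 16) = Gamma(161, 22).
Total count: 11 + 20 + 33 + 19 + 61 + 49 = 193.
Total exposure: 1 + 4 + 6 + 3 + 7 + 5 = 26 shifts.
After the second batch: Gamma(161 + 193, 22 + 26) = Gamma(354, 48).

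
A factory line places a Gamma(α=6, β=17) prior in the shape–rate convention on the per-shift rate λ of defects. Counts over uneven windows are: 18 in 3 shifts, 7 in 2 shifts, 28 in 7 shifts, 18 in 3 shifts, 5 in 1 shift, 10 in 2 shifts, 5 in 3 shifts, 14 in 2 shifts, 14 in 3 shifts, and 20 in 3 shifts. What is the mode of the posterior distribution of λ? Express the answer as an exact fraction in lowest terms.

72/23

Total count: 18 + 7 + 28 + 18 + 5 + 10 + 5 + 14 + 14 + 20 = 139.
Total exposure: 3 + 2 + 7 + 3 + 1 + 2 + 3 + 2 + 3 + 3 = 29 shifts.
Conjugate update: add total count to the shape and total exposure to the rate, giving Gamma(145, 46).
Posterior mode = (α'−1)/β' = 144/46 = 72/23.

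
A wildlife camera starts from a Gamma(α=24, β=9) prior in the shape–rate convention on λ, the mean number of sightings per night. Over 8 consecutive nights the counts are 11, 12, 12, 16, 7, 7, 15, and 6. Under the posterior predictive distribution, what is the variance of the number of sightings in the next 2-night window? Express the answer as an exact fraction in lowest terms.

4180/289

Total count: 11 + 12 + 12 + 16 + 7 + 7 + 15 + 6 = 86.
Total exposure: 8 nights.
Conjugate update: add total count to the shape and total exposure to the rate, giving Gamma(110, 17).
The posterior predictive for a window of length T is Negative Binomial with variance T·α'·(β'+T)/β'² = 2·110·19/289 = 4180/289.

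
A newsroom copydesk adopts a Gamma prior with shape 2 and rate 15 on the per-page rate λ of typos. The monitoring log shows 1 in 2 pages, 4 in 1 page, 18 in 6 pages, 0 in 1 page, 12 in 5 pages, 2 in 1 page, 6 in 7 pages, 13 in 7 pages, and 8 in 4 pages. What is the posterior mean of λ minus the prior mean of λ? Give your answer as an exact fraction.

892/735

Total count: 1 + 4 + 18 + 0 + 12 + 2 + 6 + 13 + 8 = 64.
Total exposure: 2 + 1 + 6 + 1 + 5 + 1 + 7 + 7 + 4 = 34 pages.
By Gamma–Poisson conjugacy, the posterior is Gamma(α + Σx, β + Σt) = Gamma(2 + 64, 15 + 34) = Gamma(66, 49).
Posterior mean = 66/49 = 66/49; prior mean = 2/15 = 2/15. Difference = 66/49 − 2/15 = 892/735.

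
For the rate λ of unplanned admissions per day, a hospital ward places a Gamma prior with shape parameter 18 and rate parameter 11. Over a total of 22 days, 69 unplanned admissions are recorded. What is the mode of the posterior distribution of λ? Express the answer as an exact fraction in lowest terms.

86/33

Total count 69 over total exposure 22 days.
Posterior: α' = 18 + 69 = 87, β' = 11 + 22 = 33.
Posterior mode = (α'−1)/β' = 86/33.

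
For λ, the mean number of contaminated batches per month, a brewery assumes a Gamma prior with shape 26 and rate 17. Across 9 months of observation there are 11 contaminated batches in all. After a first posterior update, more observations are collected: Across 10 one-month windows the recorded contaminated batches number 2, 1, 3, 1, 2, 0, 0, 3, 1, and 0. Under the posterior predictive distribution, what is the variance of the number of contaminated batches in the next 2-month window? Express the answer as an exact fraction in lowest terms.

Total count 11 over total exposure 9 months.
After the first batch: Gamma(26 + 11, 17 + 9) = Gamma(37, 26).
Total count: 2 + 1 + 3 + 1 + 2 + 0 + 0 + 3 + 1 + 0 = 13.
Total exposure: 10 months.
After the second batch: Gamma(37 + 13, 26 + 10) = Gamma(50, 36).
The posterior predictive for a window of length T is Negative Binomial with variance T·α'·(β'+T)/β'² = 2·50·38/1296 = 475/162.

475/162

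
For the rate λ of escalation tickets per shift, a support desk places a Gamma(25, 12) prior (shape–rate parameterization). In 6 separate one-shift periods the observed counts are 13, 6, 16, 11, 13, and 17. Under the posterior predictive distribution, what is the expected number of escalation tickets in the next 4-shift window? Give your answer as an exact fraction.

202/9

Total count: 13 + 6 + 16 + 11 + 13 + 17 = 76.
Total exposure: 6 shifts.
Posterior: α' = 25 + 76 = 101, β' = 12 + 6 = 18.
Predictive mean over a 4-shift window = T·E[λ|data] = 4·101/18 = 202/9.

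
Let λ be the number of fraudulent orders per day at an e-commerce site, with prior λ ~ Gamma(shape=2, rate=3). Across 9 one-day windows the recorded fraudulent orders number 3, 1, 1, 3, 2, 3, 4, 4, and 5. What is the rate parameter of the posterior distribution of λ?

Total count: 3 + 1 + 1 + 3 + 2 + 3 + 4 + 4 + 5 = 26.
Total exposure: 9 days.
The Gamma prior is conjugate for the Poisson rate, so λ | data ~ Gamma(2+26, 3+9) = Gamma(28, 12).

12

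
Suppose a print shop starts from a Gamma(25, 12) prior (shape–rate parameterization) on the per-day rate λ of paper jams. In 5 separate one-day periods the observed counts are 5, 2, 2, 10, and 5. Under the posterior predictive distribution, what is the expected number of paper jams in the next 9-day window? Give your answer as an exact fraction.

441/17

Total count: 5 + 2 + 2 + 10 + 5 = 24.
Total exposure: 5 days.
Posterior: α' = 25 + 24 = 49, β' = 12 + 5 = 17.
Predictive mean over a 9-day window = T·E[λ|data] = 9·49/17 = 441/17.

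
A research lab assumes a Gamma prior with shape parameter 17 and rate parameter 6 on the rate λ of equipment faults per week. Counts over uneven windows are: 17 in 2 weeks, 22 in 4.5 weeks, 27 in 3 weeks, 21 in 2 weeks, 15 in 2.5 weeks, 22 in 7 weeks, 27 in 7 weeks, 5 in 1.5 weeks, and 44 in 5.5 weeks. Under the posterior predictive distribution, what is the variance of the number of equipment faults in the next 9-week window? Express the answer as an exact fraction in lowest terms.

Total count: 17 + 22 + 27 + 21 + 15 + 22 + 27 + 5 + 44 = 200.
Total exposure: 2 + 4.5 + 3 + 2 + 2.5 + 7 + 7 + 1.5 + 5.5 = 35 weeks.
Posterior: α' = 17 + 200 = 217, β' = 6 + 35 = 41.
The posterior predictive for a window of length T is Negative Binomial with variance T·α'·(β'+T)/β'² = 9·217·50/1681 = 97650/1681.

97650/1681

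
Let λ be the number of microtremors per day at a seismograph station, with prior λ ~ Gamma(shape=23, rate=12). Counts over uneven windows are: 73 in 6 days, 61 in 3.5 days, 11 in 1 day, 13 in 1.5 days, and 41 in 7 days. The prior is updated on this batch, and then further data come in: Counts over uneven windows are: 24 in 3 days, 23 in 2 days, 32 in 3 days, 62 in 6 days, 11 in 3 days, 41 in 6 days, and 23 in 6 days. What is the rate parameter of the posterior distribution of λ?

Total count: 73 + 61 + 11 + 13 + 41 = 199.
Total exposure: 6 + 3.5 + 1 + 1.5 + 7 = 19 days.
After the first batch: Gamma(23 + 199, 12 + 19) = Gamma(222, 31).
Total count: 24 + 23 + 32 + 62 + 11 + 41 + 23 = 216.
Total exposure: 3 + 2 + 3 + 6 + 3 + 6 + 6 = 29 days.
After the second batch: Gamma(222 + 216, 31 + 29) = Gamma(438, 60).

60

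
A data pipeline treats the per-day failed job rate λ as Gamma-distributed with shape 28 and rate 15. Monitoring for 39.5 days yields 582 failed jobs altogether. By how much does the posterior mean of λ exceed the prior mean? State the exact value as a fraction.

15248/1635

Total count 582 over total exposure 39.5 days.
Posterior: α' = 28 + 582 = 610, β' = 15 + 39.5 = 109/2.
Posterior mean = 610/(109/2) = 1220/109; prior mean = 28/15 = 28/15. Difference = 1220/109 − 28/15 = 15248/1635.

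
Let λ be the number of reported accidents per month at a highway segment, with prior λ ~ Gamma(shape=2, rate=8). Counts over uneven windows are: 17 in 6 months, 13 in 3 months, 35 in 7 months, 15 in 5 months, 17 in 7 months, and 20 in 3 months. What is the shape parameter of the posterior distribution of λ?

119

Total count: 17 + 13 + 35 + 15 + 17 + 20 = 117.
Total exposure: 6 + 3 + 7 + 5 + 7 + 3 = 31 months.
Conjugate update: add total count to the shape and total exposure to the rate, giving Gamma(119, 39).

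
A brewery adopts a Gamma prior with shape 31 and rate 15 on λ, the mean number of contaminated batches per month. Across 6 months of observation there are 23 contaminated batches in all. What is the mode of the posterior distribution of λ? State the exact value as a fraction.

Total count 23 over total exposure 6 months.
Posterior: α' = 31 + 23 = 54, β' = 15 + 6 = 21.
Posterior mode = (α'−1)/β' = 53/21.

53/21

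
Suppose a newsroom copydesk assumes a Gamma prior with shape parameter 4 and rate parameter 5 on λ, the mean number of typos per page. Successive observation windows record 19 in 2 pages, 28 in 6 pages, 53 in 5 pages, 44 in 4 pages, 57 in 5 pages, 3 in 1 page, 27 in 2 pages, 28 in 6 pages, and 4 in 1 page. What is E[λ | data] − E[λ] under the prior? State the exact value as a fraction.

Total count: 19 + 28 + 53 + 44 + 57 + 3 + 27 + 28 + 4 = 263.
Total exposure: 2 + 6 + 5 + 4 + 5 + 1 + 2 + 6 + 1 = 32 pages.
Gamma(α, β) with Poisson data over total exposure Σt gives posterior Gamma(α+Σx, β+Σt) = Gamma(267, 37).
Posterior mean = 267/37 = 267/37; prior mean = 4/5 = 4/5. Difference = 267/37 − 4/5 = 1187/185.

1187/185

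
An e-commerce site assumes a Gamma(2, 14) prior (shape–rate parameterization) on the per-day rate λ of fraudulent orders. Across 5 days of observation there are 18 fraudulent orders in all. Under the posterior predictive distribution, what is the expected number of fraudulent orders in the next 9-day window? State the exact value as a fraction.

180/19

Total count 18 over total exposure 5 days.
Posterior: α' = 2 + 18 = 20, β' = 14 + 5 = 19.
Predictive mean over a 9-day window = T·E[λ|data] = 9·20/19 = 180/19.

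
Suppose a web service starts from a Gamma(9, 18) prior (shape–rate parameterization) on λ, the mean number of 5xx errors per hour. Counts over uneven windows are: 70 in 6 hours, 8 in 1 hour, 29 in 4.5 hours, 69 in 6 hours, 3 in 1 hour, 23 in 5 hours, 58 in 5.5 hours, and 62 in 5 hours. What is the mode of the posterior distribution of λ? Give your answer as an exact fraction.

165/26

Total count: 70 + 8 + 29 + 69 + 3 + 23 + 58 + 62 = 322.
Total exposure: 6 + 1 + 4.5 + 6 + 1 + 5 + 5.5 + 5 = 34 hours.
Posterior: α' = 9 + 322 = 331, β' = 18 + 34 = 52.
Posterior mode = (α'−1)/β' = 330/52 = 165/26.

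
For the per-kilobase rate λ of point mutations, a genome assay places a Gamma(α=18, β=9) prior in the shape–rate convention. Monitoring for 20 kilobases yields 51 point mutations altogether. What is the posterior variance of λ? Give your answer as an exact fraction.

Total count 51 over total exposure 20 kilobases.
Posterior: α' = 18 + 51 = 69, β' = 9 + 20 = 29.
Posterior variance = α'/β'² = 69/841.

69/841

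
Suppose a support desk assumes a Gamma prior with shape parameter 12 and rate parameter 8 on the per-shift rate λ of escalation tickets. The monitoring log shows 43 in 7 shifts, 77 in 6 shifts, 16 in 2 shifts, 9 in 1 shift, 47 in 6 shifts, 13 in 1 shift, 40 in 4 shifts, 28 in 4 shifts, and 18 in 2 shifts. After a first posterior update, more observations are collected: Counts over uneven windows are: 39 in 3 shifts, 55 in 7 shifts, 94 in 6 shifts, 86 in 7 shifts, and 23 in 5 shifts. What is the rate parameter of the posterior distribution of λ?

Total count: 43 + 77 + 16 + 9 + 47 + 13 + 40 + 28 + 18 = 291.
Total exposure: 7 + 6 + 2 + 1 + 6 + 1 + 4 + 4 + 2 = 33 shifts.
After the first batch: Gamma(12 + 291, 8 + 33) = Gamma(303, 41).
Total count: 39 + 55 + 94 + 86 + 23 = 297.
Total exposure: 3 + 7 + 6 + 7 + 5 = 28 shifts.
After the second batch: Gamma(303 + 297, 41 + 28) = Gamma(600, 69).

69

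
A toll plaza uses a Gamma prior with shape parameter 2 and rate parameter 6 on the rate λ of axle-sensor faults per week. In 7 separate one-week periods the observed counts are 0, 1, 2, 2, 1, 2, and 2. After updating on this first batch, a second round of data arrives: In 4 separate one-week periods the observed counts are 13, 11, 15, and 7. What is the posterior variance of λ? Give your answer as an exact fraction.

58/289

Total count: 0 + 1 + 2 + 2 + 1 + 2 + 2 = 10.
Total exposure: 7 weeks.
After the first batch: Gamma(2 + 10, 6 + 7) = Gamma(12, 13).
Total count: 13 + 11 + 15 + 7 = 46.
Total exposure: 4 weeks.
After the second batch: Gamma(12 + 46, 13 + 4) = Gamma(58, 17).
Posterior variance = α'/β'² = 58/289.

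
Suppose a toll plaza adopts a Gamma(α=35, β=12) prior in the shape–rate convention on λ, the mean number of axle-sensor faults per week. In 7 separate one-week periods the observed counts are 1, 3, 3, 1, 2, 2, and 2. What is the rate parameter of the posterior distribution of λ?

Total count: 1 + 3 + 3 + 1 + 2 + 2 + 2 = 14.
Total exposure: 7 weeks.
Conjugate update: add total count to the shape and total exposure to the rate, giving Gamma(49, 19).

19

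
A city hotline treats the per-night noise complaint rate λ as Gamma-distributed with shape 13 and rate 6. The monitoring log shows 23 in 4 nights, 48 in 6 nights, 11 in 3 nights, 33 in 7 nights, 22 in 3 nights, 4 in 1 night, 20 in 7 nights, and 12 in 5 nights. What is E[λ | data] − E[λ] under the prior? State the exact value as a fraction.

95/42

Total count: 23 + 48 + 11 + 33 + 22 + 4 + 20 + 12 = 173.
Total exposure: 4 + 6 + 3 + 7 + 3 + 1 + 7 + 5 = 36 nights.
Conjugate update: add total count to the shape and total exposure to the rate, giving Gamma(186, 42).
Posterior mean = 186/42 = 31/7; prior mean = 13/6 = 13/6. Difference = 31/7 − 13/6 = 95/42.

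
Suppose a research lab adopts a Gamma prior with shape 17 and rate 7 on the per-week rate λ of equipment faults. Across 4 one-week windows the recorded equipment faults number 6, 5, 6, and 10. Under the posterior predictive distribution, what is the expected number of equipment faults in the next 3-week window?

Total count: 6 + 5 + 6 + 10 = 27.
Total exposure: 4 weeks.
The Gamma prior is conjugate for the Poisson rate, so λ | data ~ Gamma(17+27, 7+4) = Gamma(44, 11).
Predictive mean over a 3-week window = T·E[λ|data] = 3·44/11 = 12.

12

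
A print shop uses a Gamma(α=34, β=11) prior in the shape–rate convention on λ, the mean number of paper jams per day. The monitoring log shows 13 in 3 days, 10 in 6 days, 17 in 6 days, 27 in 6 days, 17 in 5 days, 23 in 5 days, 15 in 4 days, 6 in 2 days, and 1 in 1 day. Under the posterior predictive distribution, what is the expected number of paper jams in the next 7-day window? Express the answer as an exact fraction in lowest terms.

Total count: 13 + 10 + 17 + 27 + 17 + 23 + 15 + 6 + 1 = 129.
Total exposure: 3 + 6 + 6 + 6 + 5 + 5 + 4 + 2 + 1 = 38 days.
Gamma(α, β) with Poisson data over total exposure Σt gives posterior Gamma(α+Σx, β+Σt) = Gamma(163, 49).
Predictive mean over a 7-day window = T·E[λ|data] = 7·163/49 = 163/7.

163/7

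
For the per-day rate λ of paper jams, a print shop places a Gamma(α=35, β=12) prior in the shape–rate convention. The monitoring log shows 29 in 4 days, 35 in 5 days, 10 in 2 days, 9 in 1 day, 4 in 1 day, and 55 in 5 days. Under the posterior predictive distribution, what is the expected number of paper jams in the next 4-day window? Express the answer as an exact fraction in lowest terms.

Total count: 29 + 35 + 10 + 9 + 4 + 55 = 142.
Total exposure: 4 + 5 + 2 + 1 + 1 + 5 = 18 days.
Gamma(α, β) with Poisson data over total exposure Σt gives posterior Gamma(α+Σx, β+Σt) = Gamma(177, 30).
Predictive mean over a 4-day window = T·E[λ|data] = 4·177/30 = 118/5.

118/5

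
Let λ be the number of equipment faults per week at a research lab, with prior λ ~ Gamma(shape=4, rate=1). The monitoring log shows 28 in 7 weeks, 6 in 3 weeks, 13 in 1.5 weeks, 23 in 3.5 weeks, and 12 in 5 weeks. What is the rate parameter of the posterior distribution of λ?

21

Total count: 28 + 6 + 13 + 23 + 12 = 82.
Total exposure: 7 + 3 + 1.5 + 3.5 + 5 = 20 weeks.
Gamma(α, β) with Poisson data over total exposure Σt gives posterior Gamma(α+Σx, β+Σt) = Gamma(86, 21).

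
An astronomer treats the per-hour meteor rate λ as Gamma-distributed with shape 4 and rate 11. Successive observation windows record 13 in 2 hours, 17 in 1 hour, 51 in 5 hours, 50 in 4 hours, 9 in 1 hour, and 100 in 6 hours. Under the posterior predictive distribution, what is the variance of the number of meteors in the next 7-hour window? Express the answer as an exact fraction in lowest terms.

Total count: 13 + 17 + 51 + 50 + 9 + 100 = 240.
Total exposure: 2 + 1 + 5 + 4 + 1 + 6 = 19 hours.
The Gamma prior is conjugate for the Poisson rate, so λ | data ~ Gamma(4+240, 11+19) = Gamma(244, 30).
The posterior predictive for a window of length T is Negative Binomial with variance T·α'·(β'+T)/β'² = 7·244·37/900 = 15799/225.

15799/225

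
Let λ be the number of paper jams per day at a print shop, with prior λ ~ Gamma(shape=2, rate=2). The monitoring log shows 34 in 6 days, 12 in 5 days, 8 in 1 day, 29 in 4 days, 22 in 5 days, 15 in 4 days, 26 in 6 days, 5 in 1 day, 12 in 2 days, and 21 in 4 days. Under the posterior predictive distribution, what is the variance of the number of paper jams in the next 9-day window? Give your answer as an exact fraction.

Total count: 34 + 12 + 8 + 29 + 22 + 15 + 26 + 5 + 12 + 21 = 184.
Total exposure: 6 + 5 + 1 + 4 + 5 + 4 + 6 + 1 + 2 + 4 = 38 days.
Conjugate update: add total count to the shape and total exposure to the rate, giving Gamma(186, 40).
The posterior predictive for a window of length T is Negative Binomial with variance T·α'·(β'+T)/β'² = 9·186·49/1600 = 41013/800.

41013/800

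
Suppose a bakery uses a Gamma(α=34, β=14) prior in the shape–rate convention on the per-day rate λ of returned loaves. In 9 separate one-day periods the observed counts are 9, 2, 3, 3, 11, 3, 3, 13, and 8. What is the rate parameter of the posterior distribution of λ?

Total count: 9 + 2 + 3 + 3 + 11 + 3 + 3 + 13 + 8 = 55.
Total exposure: 9 days.
Gamma(α, β) with Poisson data over total exposure Σt gives posterior Gamma(α+Σx, β+Σt) = Gamma(89, 23).

23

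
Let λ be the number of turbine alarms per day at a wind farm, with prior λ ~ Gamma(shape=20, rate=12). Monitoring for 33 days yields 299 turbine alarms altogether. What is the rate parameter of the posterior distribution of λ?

Total count 299 over total exposure 33 days.
The Gamma prior is conjugate for the Poisson rate, so λ | data ~ Gamma(20+299, 12+33) = Gamma(319, 45).

45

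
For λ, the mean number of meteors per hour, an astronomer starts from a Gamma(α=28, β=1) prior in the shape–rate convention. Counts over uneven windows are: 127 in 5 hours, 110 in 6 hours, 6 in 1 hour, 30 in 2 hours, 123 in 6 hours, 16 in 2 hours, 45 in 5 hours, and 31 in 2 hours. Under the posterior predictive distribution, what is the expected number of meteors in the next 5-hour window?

86

Total count: 127 + 110 + 6 + 30 + 123 + 16 + 45 + 31 = 488.
Total exposure: 5 + 6 + 1 + 2 + 6 + 2 + 5 + 2 = 29 hours.
The Gamma prior is conjugate for the Poisson rate, so λ | data ~ Gamma(28+488, 1+29) = Gamma(516, 30).
Predictive mean over a 5-hour window = T·E[λ|data] = 5·516/30 = 86.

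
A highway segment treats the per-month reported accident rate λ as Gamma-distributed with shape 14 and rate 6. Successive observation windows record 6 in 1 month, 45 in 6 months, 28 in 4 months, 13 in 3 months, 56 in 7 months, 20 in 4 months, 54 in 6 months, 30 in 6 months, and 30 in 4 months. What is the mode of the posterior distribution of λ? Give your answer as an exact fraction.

295/47

Total count: 6 + 45 + 28 + 13 + 56 + 20 + 54 + 30 + 30 = 282.
Total exposure: 1 + 6 + 4 + 3 + 7 + 4 + 6 + 6 + 4 = 41 months.
Gamma(α, β) with Poisson data over total exposure Σt gives posterior Gamma(α+Σx, β+Σt) = Gamma(296, 47).
Posterior mode = (α'−1)/β' = 295/47.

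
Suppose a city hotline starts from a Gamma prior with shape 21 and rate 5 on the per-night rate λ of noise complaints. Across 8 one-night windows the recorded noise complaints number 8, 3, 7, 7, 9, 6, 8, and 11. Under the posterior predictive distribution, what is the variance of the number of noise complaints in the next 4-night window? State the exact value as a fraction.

5440/169

Total count: 8 + 3 + 7 + 7 + 9 + 6 + 8 + 11 = 59.
Total exposure: 8 nights.
The Gamma prior is conjugate for the Poisson rate, so λ | data ~ Gamma(21+59, 5+8) = Gamma(80, 13).
The posterior predictive for a window of length T is Negative Binomial with variance T·α'·(β'+T)/β'² = 4·80·17/169 = 5440/169.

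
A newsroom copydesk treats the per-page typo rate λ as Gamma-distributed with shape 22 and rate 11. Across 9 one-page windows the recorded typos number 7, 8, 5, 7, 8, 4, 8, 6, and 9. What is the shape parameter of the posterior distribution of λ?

Total count: 7 + 8 + 5 + 7 + 8 + 4 + 8 + 6 + 9 = 62.
Total exposure: 9 pages.
By Gamma–Poisson conjugacy, the posterior is Gamma(α + Σx, β + Σt) = Gamma(22 + 62, 11 + 9) = Gamma(84, 20).

84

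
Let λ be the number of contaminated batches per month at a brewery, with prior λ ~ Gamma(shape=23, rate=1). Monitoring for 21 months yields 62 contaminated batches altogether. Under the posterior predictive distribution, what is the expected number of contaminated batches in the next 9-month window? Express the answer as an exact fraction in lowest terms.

765/22

Total count 62 over total exposure 21 months.
By Gamma–Poisson conjugacy, the posterior is Gamma(α + Σx, β + Σt) = Gamma(23 + 62, 1 + 21) = Gamma(85, 22).
Predictive mean over a 9-month window = T·E[λ|data] = 9·85/22 = 765/22.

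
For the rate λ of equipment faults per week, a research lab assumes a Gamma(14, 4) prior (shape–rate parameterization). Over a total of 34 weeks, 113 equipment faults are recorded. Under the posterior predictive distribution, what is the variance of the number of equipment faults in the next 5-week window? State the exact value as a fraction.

Total count 113 over total exposure 34 weeks.
Gamma(α, β) with Poisson data over total exposure Σt gives posterior Gamma(α+Σx, β+Σt) = Gamma(127, 38).
The posterior predictive for a window of length T is Negative Binomial with variance T·α'·(β'+T)/β'² = 5·127·43/1444 = 27305/1444.

27305/1444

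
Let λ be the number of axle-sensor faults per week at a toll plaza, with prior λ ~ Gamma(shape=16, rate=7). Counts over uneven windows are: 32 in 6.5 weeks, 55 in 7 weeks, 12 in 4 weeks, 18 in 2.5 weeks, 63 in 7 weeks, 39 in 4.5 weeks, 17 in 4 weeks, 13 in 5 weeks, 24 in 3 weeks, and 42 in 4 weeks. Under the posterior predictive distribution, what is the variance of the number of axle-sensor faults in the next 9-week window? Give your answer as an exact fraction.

Total count: 32 + 55 + 12 + 18 + 63 + 39 + 17 + 13 + 24 + 42 = 315.
Total exposure: 6.5 + 7 + 4 + 2.5 + 7 + 4.5 + 4 + 5 + 3 + 4 = 47.5 weeks.
Gamma(α, β) with Poisson data over total exposure Σt gives posterior Gamma(α+Σx, β+Σt) = Gamma(331, 109/2).
The posterior predictive for a window of length T is Negative Binomial with variance T·α'·(β'+T)/β'² = 9·331·(127/2)/(11881/4) = 756666/11881.

756666/11881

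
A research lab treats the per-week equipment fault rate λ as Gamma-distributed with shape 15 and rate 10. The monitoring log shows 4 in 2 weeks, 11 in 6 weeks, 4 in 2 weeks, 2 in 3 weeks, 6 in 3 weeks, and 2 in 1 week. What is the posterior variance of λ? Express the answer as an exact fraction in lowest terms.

Total count: 4 + 11 + 4 + 2 + 6 + 2 = 29.
Total exposure: 2 + 6 + 2 + 3 + 3 + 1 = 17 weeks.
Gamma(α, β) with Poisson data over total exposure Σt gives posterior Gamma(α+Σx, β+Σt) = Gamma(44, 27).
Posterior variance = α'/β'² = 44/729.

44/729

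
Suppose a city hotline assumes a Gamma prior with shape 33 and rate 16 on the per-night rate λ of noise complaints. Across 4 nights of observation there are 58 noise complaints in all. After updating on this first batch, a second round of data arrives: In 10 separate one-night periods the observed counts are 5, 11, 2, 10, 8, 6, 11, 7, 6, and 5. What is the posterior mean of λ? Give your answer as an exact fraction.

27/5

Total count 58 over total exposure 4 nights.
After the first batch: Gamma(33 + 58, 16 + 4) = Gamma(91, 20).
Total count: 5 + 11 + 2 + 10 + 8 + 6 + 11 + 7 + 6 + 5 = 71.
Total exposure: 10 nights.
After the second batch: Gamma(91 + 71, 20 + 10) = Gamma(162, 30).
Posterior mean = α'/β' = 162/30 = 27/5.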